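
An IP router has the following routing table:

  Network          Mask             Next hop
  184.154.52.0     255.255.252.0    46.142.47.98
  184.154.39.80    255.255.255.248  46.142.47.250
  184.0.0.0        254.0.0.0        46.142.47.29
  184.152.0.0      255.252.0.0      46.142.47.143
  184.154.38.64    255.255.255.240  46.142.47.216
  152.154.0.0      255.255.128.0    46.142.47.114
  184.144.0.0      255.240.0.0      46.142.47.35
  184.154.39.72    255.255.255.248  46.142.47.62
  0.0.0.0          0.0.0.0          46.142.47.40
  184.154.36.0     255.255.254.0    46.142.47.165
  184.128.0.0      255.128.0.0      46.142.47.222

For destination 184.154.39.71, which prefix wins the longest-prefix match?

Entries matching 184.154.39.71:
  0.0.0.0/0 (default, matches everything)
  184.0.0.0/7 (184.0.0.0 - 185.255.255.255)
  184.128.0.0/9 (184.128.0.0 - 184.255.255.255)
  184.144.0.0/12 (184.144.0.0 - 184.159.255.255)
  184.152.0.0/14 (184.152.0.0 - 184.155.255.255)
Most specific is 184.152.0.0/14.

184.152.0.0/14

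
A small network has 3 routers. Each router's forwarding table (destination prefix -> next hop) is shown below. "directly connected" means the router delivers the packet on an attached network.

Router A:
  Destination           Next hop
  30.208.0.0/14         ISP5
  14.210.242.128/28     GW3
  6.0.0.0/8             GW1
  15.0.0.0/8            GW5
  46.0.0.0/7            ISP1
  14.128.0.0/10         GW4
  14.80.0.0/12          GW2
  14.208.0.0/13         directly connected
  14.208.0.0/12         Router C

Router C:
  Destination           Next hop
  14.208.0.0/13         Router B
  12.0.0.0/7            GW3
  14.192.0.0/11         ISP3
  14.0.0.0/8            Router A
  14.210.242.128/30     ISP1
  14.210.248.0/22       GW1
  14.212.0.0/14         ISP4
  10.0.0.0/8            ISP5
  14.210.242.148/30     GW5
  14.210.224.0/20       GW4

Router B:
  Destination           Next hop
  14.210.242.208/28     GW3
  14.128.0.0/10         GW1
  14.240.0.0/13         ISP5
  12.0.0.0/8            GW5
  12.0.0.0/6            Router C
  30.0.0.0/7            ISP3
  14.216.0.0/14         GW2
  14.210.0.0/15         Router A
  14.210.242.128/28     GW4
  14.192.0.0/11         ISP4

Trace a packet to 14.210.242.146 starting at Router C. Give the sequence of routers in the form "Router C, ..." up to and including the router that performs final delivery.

At Router C: longest match for 14.210.242.146 is 14.208.0.0/13 -> Router B
At Router B: longest match for 14.210.242.146 is 14.210.0.0/15 -> Router A
At Router A: longest match for 14.210.242.146 is 14.208.0.0/13 -> directly connected

Router C, Router B, Router A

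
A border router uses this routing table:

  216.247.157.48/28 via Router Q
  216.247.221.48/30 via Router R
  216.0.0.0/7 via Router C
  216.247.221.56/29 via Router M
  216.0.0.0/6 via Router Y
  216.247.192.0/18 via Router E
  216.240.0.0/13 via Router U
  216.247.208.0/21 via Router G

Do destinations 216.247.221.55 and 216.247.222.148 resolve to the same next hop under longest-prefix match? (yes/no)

yes

216.247.221.55: longest match 216.247.192.0/18 -> Router E
216.247.222.148: longest match 216.247.192.0/18 -> Router E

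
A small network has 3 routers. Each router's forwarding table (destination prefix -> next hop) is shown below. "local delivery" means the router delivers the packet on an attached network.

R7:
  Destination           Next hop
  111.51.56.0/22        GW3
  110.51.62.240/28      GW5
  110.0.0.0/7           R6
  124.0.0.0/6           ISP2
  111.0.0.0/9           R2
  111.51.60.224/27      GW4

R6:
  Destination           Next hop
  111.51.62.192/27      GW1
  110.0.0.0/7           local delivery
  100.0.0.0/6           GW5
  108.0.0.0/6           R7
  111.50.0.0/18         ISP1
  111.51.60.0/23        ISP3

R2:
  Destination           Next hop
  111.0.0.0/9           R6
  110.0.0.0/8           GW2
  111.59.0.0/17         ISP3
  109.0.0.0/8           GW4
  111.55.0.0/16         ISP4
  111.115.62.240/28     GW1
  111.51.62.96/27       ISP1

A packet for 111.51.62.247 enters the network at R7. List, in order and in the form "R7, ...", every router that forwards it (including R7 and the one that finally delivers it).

R7, R2, R6

At R7: longest match for 111.51.62.247 is 111.0.0.0/9 -> R2
At R2: longest match for 111.51.62.247 is 111.0.0.0/9 -> R6
At R6: longest match for 111.51.62.247 is 110.0.0.0/7 -> local delivery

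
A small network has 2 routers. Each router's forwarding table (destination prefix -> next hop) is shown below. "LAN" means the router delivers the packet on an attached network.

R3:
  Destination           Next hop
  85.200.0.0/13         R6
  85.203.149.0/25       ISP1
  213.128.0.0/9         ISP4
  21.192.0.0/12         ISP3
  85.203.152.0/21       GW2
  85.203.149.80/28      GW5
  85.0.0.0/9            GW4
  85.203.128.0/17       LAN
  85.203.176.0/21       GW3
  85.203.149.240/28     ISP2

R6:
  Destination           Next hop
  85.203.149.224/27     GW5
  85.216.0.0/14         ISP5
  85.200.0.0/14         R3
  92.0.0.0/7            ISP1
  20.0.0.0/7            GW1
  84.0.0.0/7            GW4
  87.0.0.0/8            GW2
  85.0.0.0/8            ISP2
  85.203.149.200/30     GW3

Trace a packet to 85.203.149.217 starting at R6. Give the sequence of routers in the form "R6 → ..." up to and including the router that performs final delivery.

R6 → R3

At R6: longest match for 85.203.149.217 is 85.200.0.0/14 -> R3
At R3: longest match for 85.203.149.217 is 85.203.128.0/17 -> LAN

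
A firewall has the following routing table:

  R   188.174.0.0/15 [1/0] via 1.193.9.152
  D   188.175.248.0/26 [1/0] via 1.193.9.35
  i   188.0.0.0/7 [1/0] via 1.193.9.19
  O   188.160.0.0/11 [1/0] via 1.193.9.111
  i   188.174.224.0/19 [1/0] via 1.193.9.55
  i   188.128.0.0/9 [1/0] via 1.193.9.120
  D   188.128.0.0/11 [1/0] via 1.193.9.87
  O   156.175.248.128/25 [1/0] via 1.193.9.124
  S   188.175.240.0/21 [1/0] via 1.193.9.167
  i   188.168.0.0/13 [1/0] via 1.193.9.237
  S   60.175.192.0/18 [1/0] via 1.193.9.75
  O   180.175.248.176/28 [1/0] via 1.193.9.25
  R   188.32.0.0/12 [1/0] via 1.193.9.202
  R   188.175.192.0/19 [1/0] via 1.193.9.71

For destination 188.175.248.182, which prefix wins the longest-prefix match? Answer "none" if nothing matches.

Entries matching 188.175.248.182:
  188.0.0.0/7 (188.0.0.0 - 189.255.255.255)
  188.128.0.0/9 (188.128.0.0 - 188.255.255.255)
  188.160.0.0/11 (188.160.0.0 - 188.191.255.255)
  188.168.0.0/13 (188.168.0.0 - 188.175.255.255)
  188.174.0.0/15 (188.174.0.0 - 188.175.255.255)
Most specific is 188.174.0.0/15.

188.174.0.0/15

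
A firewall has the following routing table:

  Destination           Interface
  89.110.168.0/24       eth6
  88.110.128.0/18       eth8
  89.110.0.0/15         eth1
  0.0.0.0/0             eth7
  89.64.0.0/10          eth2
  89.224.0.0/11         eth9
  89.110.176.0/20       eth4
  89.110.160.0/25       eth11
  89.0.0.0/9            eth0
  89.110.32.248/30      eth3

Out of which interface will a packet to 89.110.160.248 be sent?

eth1

Routes whose prefix contains 89.110.160.248:
  0.0.0.0/0 (default, matches everything) -> eth7
  89.0.0.0/9 (89.0.0.0 - 89.127.255.255) -> eth0
  89.64.0.0/10 (89.64.0.0 - 89.127.255.255) -> eth2
  89.110.0.0/15 (89.110.0.0 - 89.111.255.255) -> eth1
More-specific entries that do NOT match:
  89.110.32.248/30 (89.110.32.248 - 89.110.32.251) does not contain 89.110.160.248
  89.110.160.0/25 (89.110.160.0 - 89.110.160.127) does not contain 89.110.160.248
  89.110.168.0/24 (89.110.168.0 - 89.110.168.255) does not contain 89.110.160.248
  89.110.176.0/20 (89.110.176.0 - 89.110.191.255) does not contain 89.110.160.248
  88.110.128.0/18 (88.110.128.0 - 88.110.191.255) does not contain 89.110.160.248
Longest matching prefix is /15 -> interface eth1.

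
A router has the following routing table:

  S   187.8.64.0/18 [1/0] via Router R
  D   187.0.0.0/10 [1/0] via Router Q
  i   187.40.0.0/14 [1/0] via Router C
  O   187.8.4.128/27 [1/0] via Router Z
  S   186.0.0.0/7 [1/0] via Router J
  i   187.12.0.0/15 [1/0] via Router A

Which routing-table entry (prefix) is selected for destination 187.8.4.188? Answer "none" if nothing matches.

187.0.0.0/10

Entries matching 187.8.4.188:
  186.0.0.0/7 (186.0.0.0 - 187.255.255.255)
  187.0.0.0/10 (187.0.0.0 - 187.63.255.255)
Most specific is 187.0.0.0/10.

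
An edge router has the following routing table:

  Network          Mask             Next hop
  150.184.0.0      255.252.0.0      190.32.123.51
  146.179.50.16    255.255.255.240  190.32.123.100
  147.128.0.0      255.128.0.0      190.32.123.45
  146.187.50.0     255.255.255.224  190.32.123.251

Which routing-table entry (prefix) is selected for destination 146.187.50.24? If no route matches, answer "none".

146.187.50.0/27

Entries matching 146.187.50.24:
  146.187.50.0/27 (146.187.50.0 - 146.187.50.31)
Most specific is 146.187.50.0/27.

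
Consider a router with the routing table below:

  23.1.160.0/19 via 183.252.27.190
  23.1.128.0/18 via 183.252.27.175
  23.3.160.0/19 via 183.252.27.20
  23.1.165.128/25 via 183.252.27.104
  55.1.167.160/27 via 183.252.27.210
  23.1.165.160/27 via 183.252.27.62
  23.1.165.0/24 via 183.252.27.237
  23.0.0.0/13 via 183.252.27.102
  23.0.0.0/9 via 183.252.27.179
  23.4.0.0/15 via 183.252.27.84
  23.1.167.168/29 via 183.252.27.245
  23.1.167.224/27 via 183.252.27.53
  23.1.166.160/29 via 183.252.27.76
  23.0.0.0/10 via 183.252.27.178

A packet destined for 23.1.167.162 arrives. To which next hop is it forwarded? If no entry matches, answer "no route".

Routes whose prefix contains 23.1.167.162:
  23.0.0.0/9 (23.0.0.0 - 23.127.255.255) -> 183.252.27.179
  23.0.0.0/10 (23.0.0.0 - 23.63.255.255) -> 183.252.27.178
  23.0.0.0/13 (23.0.0.0 - 23.7.255.255) -> 183.252.27.102
  23.1.128.0/18 (23.1.128.0 - 23.1.191.255) -> 183.252.27.175
  23.1.160.0/19 (23.1.160.0 - 23.1.191.255) -> 183.252.27.190
More-specific entries that do NOT match:
  23.1.167.168/29 (23.1.167.168 - 23.1.167.175) does not contain 23.1.167.162
  23.1.166.160/29 (23.1.166.160 - 23.1.166.167) does not contain 23.1.167.162
  55.1.167.160/27 (55.1.167.160 - 55.1.167.191) does not contain 23.1.167.162
  23.1.165.160/27 (23.1.165.160 - 23.1.165.191) does not contain 23.1.167.162
  23.1.167.224/27 (23.1.167.224 - 23.1.167.255) does not contain 23.1.167.162
  23.1.165.128/25 (23.1.165.128 - 23.1.165.255) does not contain 23.1.167.162
  23.1.165.0/24 (23.1.165.0 - 23.1.165.255) does not contain 23.1.167.162
Longest matching prefix is /19 -> next hop 183.252.27.190.

183.252.27.190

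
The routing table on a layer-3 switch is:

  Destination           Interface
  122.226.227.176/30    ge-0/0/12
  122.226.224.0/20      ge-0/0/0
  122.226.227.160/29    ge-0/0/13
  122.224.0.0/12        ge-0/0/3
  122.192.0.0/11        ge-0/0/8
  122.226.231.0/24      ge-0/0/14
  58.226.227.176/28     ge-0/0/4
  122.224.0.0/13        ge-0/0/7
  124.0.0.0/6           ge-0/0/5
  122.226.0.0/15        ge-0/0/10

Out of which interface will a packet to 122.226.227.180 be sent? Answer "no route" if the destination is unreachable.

ge-0/0/0

Routes whose prefix contains 122.226.227.180:
  122.224.0.0/12 (122.224.0.0 - 122.239.255.255) -> ge-0/0/3
  122.224.0.0/13 (122.224.0.0 - 122.231.255.255) -> ge-0/0/7
  122.226.0.0/15 (122.226.0.0 - 122.227.255.255) -> ge-0/0/10
  122.226.224.0/20 (122.226.224.0 - 122.226.239.255) -> ge-0/0/0
More-specific entries that do NOT match:
  122.226.227.176/30 (122.226.227.176 - 122.226.227.179) does not contain 122.226.227.180
  122.226.227.160/29 (122.226.227.160 - 122.226.227.167) does not contain 122.226.227.180
  58.226.227.176/28 (58.226.227.176 - 58.226.227.191) does not contain 122.226.227.180
  122.226.231.0/24 (122.226.231.0 - 122.226.231.255) does not contain 122.226.227.180
Longest matching prefix is /20 -> interface ge-0/0/0.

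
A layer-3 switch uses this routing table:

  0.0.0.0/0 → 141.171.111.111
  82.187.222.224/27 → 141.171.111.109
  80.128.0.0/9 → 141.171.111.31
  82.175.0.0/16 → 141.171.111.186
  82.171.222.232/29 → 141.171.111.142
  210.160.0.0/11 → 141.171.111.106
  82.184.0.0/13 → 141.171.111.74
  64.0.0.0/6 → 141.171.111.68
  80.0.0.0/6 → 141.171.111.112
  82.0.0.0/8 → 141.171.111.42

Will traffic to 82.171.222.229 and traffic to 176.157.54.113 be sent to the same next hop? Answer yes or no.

no

82.171.222.229: longest match 82.0.0.0/8 -> 141.171.111.42
176.157.54.113: longest match 0.0.0.0/0 -> 141.171.111.111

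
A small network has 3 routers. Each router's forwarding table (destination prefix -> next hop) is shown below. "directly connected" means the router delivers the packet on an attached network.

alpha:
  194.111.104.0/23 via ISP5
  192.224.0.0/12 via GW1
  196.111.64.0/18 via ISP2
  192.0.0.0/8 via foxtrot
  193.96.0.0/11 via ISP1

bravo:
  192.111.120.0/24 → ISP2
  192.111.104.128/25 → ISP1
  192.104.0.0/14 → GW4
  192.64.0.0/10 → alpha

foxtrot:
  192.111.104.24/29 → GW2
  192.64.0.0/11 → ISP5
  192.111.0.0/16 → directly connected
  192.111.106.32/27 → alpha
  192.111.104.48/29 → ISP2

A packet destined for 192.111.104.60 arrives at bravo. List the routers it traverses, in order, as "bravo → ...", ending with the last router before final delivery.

bravo → alpha → foxtrot

At bravo: longest match for 192.111.104.60 is 192.64.0.0/10 -> alpha
At alpha: longest match for 192.111.104.60 is 192.0.0.0/8 -> foxtrot
At foxtrot: longest match for 192.111.104.60 is 192.111.0.0/16 -> directly connected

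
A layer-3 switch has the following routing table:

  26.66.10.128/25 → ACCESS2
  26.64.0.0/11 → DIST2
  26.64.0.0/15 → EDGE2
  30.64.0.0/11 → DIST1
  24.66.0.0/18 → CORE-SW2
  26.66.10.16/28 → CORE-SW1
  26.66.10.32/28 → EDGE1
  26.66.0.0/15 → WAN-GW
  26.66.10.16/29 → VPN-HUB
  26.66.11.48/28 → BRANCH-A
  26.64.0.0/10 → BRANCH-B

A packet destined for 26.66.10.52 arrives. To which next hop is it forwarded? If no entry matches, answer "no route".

Routes whose prefix contains 26.66.10.52:
  26.64.0.0/10 (26.64.0.0 - 26.127.255.255) -> BRANCH-B
  26.64.0.0/11 (26.64.0.0 - 26.95.255.255) -> DIST2
  26.66.0.0/15 (26.66.0.0 - 26.67.255.255) -> WAN-GW
More-specific entries that do NOT match:
  26.66.10.16/29 (26.66.10.16 - 26.66.10.23) does not contain 26.66.10.52
  26.66.10.16/28 (26.66.10.16 - 26.66.10.31) does not contain 26.66.10.52
  26.66.10.32/28 (26.66.10.32 - 26.66.10.47) does not contain 26.66.10.52
  26.66.11.48/28 (26.66.11.48 - 26.66.11.63) does not contain 26.66.10.52
  26.66.10.128/25 (26.66.10.128 - 26.66.10.255) does not contain 26.66.10.52
  24.66.0.0/18 (24.66.0.0 - 24.66.63.255) does not contain 26.66.10.52
Longest matching prefix is /15 -> next hop WAN-GW.

WAN-GW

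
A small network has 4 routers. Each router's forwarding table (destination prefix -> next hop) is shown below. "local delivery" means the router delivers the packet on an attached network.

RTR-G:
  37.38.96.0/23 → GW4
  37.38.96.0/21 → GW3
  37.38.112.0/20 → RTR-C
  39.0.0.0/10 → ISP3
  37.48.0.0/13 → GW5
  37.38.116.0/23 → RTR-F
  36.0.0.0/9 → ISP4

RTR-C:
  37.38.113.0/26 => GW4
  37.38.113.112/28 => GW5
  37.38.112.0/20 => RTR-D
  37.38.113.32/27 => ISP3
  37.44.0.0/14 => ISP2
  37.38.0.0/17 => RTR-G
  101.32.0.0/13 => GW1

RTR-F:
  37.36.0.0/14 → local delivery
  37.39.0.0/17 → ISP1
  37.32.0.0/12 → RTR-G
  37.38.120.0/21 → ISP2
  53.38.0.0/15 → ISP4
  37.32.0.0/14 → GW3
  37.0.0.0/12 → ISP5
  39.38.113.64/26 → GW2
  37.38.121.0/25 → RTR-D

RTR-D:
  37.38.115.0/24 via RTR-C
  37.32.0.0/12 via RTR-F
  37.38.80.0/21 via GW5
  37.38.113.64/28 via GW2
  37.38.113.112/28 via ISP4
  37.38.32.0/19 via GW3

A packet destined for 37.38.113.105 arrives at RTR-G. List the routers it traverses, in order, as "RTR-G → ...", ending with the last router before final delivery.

At RTR-G: longest match for 37.38.113.105 is 37.38.112.0/20 -> RTR-C
At RTR-C: longest match for 37.38.113.105 is 37.38.112.0/20 -> RTR-D
At RTR-D: longest match for 37.38.113.105 is 37.32.0.0/12 -> RTR-F
At RTR-F: longest match for 37.38.113.105 is 37.36.0.0/14 -> local delivery

RTR-G → RTR-C → RTR-D → RTR-F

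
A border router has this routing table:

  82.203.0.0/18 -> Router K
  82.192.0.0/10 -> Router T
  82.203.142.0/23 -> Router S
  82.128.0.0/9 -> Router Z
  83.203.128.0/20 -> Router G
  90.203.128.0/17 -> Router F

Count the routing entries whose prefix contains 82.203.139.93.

Prefixes containing 82.203.139.93:
  82.128.0.0/9 (82.128.0.0 - 82.255.255.255)
  82.192.0.0/10 (82.192.0.0 - 82.255.255.255)
Total matching entries: 2.

2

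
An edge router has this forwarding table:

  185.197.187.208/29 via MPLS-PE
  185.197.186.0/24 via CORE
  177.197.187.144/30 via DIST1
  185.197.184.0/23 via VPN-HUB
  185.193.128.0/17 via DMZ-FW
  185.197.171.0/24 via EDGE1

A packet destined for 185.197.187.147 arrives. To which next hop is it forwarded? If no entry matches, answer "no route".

no route

No entry's prefix contains 185.197.187.147; there is no default route.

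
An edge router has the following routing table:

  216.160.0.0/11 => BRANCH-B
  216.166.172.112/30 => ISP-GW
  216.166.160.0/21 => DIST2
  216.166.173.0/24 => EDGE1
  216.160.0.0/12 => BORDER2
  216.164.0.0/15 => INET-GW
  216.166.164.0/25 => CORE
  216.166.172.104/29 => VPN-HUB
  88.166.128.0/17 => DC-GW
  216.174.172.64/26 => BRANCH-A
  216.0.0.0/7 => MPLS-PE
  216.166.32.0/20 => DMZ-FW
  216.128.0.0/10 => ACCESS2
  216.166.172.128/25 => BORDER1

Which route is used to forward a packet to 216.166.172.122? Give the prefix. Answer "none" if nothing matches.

Entries matching 216.166.172.122:
  216.0.0.0/7 (216.0.0.0 - 217.255.255.255)
  216.128.0.0/10 (216.128.0.0 - 216.191.255.255)
  216.160.0.0/11 (216.160.0.0 - 216.191.255.255)
  216.160.0.0/12 (216.160.0.0 - 216.175.255.255)
Most specific is 216.160.0.0/12.

216.160.0.0/12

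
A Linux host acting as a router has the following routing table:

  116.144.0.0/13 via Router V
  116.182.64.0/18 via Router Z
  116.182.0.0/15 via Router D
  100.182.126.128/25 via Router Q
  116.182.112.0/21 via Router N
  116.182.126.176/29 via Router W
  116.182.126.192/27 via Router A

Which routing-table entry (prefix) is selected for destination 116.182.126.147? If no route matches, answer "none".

116.182.64.0/18

Entries matching 116.182.126.147:
  116.182.0.0/15 (116.182.0.0 - 116.183.255.255)
  116.182.64.0/18 (116.182.64.0 - 116.182.127.255)
Most specific is 116.182.64.0/18.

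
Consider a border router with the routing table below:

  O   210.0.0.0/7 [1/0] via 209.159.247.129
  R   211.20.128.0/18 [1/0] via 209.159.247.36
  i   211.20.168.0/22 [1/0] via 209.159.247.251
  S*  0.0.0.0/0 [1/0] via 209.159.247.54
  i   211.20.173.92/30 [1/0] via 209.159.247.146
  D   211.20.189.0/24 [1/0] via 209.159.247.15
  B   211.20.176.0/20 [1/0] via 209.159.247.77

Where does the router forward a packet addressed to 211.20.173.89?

Routes whose prefix contains 211.20.173.89:
  0.0.0.0/0 (default, matches everything) -> 209.159.247.54
  210.0.0.0/7 (210.0.0.0 - 211.255.255.255) -> 209.159.247.129
  211.20.128.0/18 (211.20.128.0 - 211.20.191.255) -> 209.159.247.36
More-specific entries that do NOT match:
  211.20.173.92/30 (211.20.173.92 - 211.20.173.95) does not contain 211.20.173.89
  211.20.189.0/24 (211.20.189.0 - 211.20.189.255) does not contain 211.20.173.89
  211.20.168.0/22 (211.20.168.0 - 211.20.171.255) does not contain 211.20.173.89
  211.20.176.0/20 (211.20.176.0 - 211.20.191.255) does not contain 211.20.173.89
Longest matching prefix is /18 -> next hop 209.159.247.36.

209.159.247.36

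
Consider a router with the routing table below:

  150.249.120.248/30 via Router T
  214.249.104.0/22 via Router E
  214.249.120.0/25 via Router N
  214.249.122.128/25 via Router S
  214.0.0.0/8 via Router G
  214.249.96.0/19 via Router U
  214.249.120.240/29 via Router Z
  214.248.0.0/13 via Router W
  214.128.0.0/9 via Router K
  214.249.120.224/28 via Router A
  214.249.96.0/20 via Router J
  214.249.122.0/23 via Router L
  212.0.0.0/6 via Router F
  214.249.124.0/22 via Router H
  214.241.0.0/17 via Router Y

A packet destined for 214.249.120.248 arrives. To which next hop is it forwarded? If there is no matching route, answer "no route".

Router U

Routes whose prefix contains 214.249.120.248:
  212.0.0.0/6 (212.0.0.0 - 215.255.255.255) -> Router F
  214.0.0.0/8 (214.0.0.0 - 214.255.255.255) -> Router G
  214.128.0.0/9 (214.128.0.0 - 214.255.255.255) -> Router K
  214.248.0.0/13 (214.248.0.0 - 214.255.255.255) -> Router W
  214.249.96.0/19 (214.249.96.0 - 214.249.127.255) -> Router U
More-specific entries that do NOT match:
  150.249.120.248/30 (150.249.120.248 - 150.249.120.251) does not contain 214.249.120.248
  214.249.120.240/29 (214.249.120.240 - 214.249.120.247) does not contain 214.249.120.248
  214.249.120.224/28 (214.249.120.224 - 214.249.120.239) does not contain 214.249.120.248
  214.249.120.0/25 (214.249.120.0 - 214.249.120.127) does not contain 214.249.120.248
  214.249.122.128/25 (214.249.122.128 - 214.249.122.255) does not contain 214.249.120.248
  214.249.122.0/23 (214.249.122.0 - 214.249.123.255) does not contain 214.249.120.248
  214.249.104.0/22 (214.249.104.0 - 214.249.107.255) does not contain 214.249.120.248
  214.249.124.0/22 (214.249.124.0 - 214.249.127.255) does not contain 214.249.120.248
  214.249.96.0/20 (214.249.96.0 - 214.249.111.255) does not contain 214.249.120.248
Longest matching prefix is /19 -> next hop Router U.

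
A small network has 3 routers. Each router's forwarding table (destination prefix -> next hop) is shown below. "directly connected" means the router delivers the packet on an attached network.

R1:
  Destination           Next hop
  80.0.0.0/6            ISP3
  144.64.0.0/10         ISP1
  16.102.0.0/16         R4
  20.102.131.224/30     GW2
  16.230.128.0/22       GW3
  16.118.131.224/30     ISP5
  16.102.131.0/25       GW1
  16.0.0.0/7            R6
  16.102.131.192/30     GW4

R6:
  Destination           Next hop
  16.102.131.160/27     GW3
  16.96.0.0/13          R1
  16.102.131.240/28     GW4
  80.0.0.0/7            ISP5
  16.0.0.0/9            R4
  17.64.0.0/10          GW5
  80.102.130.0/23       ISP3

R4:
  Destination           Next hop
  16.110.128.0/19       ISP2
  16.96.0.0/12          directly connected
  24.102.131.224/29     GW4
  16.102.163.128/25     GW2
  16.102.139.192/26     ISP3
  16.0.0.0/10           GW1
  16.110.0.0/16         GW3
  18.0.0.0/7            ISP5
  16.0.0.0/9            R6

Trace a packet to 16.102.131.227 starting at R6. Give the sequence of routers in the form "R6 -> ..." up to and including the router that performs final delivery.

R6 -> R1 -> R4

At R6: longest match for 16.102.131.227 is 16.96.0.0/13 -> R1
At R1: longest match for 16.102.131.227 is 16.102.0.0/16 -> R4
At R4: longest match for 16.102.131.227 is 16.96.0.0/12 -> directly connected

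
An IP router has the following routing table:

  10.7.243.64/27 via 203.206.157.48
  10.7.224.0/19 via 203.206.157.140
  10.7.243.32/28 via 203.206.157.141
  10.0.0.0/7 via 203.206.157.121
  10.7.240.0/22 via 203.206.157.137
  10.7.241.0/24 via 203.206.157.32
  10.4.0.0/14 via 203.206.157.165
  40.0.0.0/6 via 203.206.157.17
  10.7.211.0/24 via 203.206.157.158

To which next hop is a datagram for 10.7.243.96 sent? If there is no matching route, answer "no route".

Routes whose prefix contains 10.7.243.96:
  10.0.0.0/7 (10.0.0.0 - 11.255.255.255) -> 203.206.157.121
  10.4.0.0/14 (10.4.0.0 - 10.7.255.255) -> 203.206.157.165
  10.7.224.0/19 (10.7.224.0 - 10.7.255.255) -> 203.206.157.140
  10.7.240.0/22 (10.7.240.0 - 10.7.243.255) -> 203.206.157.137
More-specific entries that do NOT match:
  10.7.243.32/28 (10.7.243.32 - 10.7.243.47) does not contain 10.7.243.96
  10.7.243.64/27 (10.7.243.64 - 10.7.243.95) does not contain 10.7.243.96
  10.7.241.0/24 (10.7.241.0 - 10.7.241.255) does not contain 10.7.243.96
  10.7.211.0/24 (10.7.211.0 - 10.7.211.255) does not contain 10.7.243.96
Longest matching prefix is /22 -> next hop 203.206.157.137.

203.206.157.137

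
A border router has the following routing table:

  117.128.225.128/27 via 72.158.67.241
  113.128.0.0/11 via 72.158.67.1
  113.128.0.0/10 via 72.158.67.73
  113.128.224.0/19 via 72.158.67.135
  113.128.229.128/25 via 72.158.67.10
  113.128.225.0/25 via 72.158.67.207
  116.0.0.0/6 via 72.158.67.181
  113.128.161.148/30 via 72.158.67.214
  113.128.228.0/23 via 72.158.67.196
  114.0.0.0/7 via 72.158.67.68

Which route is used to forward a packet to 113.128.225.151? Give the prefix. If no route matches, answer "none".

Entries matching 113.128.225.151:
  113.128.0.0/10 (113.128.0.0 - 113.191.255.255)
  113.128.0.0/11 (113.128.0.0 - 113.159.255.255)
  113.128.224.0/19 (113.128.224.0 - 113.128.255.255)
Most specific is 113.128.224.0/19.

113.128.224.0/19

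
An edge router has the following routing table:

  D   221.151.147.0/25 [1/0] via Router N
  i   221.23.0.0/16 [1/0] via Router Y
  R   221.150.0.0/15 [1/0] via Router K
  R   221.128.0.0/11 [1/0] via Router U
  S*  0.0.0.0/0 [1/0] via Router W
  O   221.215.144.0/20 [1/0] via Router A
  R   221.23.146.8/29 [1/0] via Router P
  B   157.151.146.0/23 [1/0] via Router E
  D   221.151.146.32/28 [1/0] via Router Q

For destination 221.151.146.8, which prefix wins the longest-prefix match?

221.150.0.0/15

Entries matching 221.151.146.8:
  0.0.0.0/0 (default, matches everything)
  221.128.0.0/11 (221.128.0.0 - 221.159.255.255)
  221.150.0.0/15 (221.150.0.0 - 221.151.255.255)
Most specific is 221.150.0.0/15.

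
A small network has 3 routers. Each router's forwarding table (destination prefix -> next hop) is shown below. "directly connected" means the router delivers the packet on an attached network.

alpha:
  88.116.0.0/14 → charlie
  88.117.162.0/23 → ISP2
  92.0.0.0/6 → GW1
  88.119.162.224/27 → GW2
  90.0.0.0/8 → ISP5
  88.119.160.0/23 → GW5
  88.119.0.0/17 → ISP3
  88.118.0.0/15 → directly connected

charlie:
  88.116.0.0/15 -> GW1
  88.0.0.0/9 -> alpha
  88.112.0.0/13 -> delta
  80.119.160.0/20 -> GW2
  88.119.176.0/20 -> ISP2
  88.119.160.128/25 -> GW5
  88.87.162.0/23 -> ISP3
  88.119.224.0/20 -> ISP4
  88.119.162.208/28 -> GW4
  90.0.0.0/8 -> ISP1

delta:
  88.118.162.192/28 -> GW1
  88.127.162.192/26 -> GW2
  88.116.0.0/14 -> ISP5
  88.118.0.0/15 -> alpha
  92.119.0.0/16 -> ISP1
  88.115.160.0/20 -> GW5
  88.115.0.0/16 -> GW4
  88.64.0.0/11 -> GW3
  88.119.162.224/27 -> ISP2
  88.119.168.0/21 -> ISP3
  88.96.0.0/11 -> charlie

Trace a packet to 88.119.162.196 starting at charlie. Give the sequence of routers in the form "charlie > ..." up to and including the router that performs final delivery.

charlie > delta > alpha

At charlie: longest match for 88.119.162.196 is 88.112.0.0/13 -> delta
At delta: longest match for 88.119.162.196 is 88.118.0.0/15 -> alpha
At alpha: longest match for 88.119.162.196 is 88.118.0.0/15 -> directly connected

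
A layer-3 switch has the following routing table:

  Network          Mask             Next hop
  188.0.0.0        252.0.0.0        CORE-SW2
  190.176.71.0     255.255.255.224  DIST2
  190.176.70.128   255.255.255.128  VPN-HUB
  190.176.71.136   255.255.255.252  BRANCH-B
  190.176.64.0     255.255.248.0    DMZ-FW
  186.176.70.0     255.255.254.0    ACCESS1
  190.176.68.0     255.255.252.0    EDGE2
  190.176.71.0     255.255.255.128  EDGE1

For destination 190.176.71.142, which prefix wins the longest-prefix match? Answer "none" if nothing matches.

190.176.68.0/22

Entries matching 190.176.71.142:
  188.0.0.0/6 (188.0.0.0 - 191.255.255.255)
  190.176.64.0/21 (190.176.64.0 - 190.176.71.255)
  190.176.68.0/22 (190.176.68.0 - 190.176.71.255)
Most specific is 190.176.68.0/22.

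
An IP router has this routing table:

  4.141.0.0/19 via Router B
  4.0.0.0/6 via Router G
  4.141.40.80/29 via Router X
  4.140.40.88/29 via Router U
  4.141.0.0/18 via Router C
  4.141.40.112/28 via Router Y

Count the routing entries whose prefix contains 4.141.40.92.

2

Prefixes containing 4.141.40.92:
  4.0.0.0/6 (4.0.0.0 - 7.255.255.255)
  4.141.0.0/18 (4.141.0.0 - 4.141.63.255)
Total matching entries: 2.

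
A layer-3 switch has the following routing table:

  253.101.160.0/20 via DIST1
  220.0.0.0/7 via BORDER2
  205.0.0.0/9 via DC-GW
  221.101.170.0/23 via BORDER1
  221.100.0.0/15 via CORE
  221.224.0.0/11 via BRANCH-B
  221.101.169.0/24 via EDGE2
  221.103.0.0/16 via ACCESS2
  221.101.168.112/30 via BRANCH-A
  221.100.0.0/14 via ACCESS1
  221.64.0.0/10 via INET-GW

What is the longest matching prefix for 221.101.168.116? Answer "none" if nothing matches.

Entries matching 221.101.168.116:
  220.0.0.0/7 (220.0.0.0 - 221.255.255.255)
  221.64.0.0/10 (221.64.0.0 - 221.127.255.255)
  221.100.0.0/14 (221.100.0.0 - 221.103.255.255)
  221.100.0.0/15 (221.100.0.0 - 221.101.255.255)
Most specific is 221.100.0.0/15.

221.100.0.0/15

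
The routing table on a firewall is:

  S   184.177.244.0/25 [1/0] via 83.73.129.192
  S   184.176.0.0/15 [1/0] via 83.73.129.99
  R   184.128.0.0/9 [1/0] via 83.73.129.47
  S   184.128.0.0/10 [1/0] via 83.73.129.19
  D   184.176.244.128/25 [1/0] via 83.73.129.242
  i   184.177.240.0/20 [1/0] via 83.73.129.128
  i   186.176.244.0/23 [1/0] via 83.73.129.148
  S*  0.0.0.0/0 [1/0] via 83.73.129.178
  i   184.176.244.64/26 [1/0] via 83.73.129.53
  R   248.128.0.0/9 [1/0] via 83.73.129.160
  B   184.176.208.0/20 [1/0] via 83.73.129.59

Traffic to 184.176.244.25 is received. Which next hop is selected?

83.73.129.99

Routes whose prefix contains 184.176.244.25:
  0.0.0.0/0 (default, matches everything) -> 83.73.129.178
  184.128.0.0/9 (184.128.0.0 - 184.255.255.255) -> 83.73.129.47
  184.128.0.0/10 (184.128.0.0 - 184.191.255.255) -> 83.73.129.19
  184.176.0.0/15 (184.176.0.0 - 184.177.255.255) -> 83.73.129.99
More-specific entries that do NOT match:
  184.176.244.64/26 (184.176.244.64 - 184.176.244.127) does not contain 184.176.244.25
  184.177.244.0/25 (184.177.244.0 - 184.177.244.127) does not contain 184.176.244.25
  184.176.244.128/25 (184.176.244.128 - 184.176.244.255) does not contain 184.176.244.25
  186.176.244.0/23 (186.176.244.0 - 186.176.245.255) does not contain 184.176.244.25
  184.177.240.0/20 (184.177.240.0 - 184.177.255.255) does not contain 184.176.244.25
  184.176.208.0/20 (184.176.208.0 - 184.176.223.255) does not contain 184.176.244.25
Longest matching prefix is /15 -> next hop 83.73.129.99.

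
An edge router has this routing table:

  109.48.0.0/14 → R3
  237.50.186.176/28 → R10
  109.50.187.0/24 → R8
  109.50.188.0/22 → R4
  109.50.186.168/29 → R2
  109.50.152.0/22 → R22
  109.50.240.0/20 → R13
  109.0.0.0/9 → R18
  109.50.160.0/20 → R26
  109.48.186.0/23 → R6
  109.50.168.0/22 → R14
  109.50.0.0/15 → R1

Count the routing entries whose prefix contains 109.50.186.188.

Prefixes containing 109.50.186.188:
  109.0.0.0/9 (109.0.0.0 - 109.127.255.255)
  109.48.0.0/14 (109.48.0.0 - 109.51.255.255)
  109.50.0.0/15 (109.50.0.0 - 109.51.255.255)
Total matching entries: 3.

3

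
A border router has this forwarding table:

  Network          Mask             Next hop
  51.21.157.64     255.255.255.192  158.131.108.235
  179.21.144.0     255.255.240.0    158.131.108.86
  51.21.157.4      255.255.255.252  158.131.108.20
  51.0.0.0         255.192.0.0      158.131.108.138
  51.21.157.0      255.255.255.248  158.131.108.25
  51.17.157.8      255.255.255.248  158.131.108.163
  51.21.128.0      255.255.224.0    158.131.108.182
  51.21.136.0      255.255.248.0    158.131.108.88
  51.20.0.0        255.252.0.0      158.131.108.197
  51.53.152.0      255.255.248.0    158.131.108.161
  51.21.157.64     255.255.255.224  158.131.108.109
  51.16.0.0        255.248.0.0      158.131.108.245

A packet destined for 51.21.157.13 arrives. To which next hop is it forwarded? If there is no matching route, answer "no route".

158.131.108.182

Routes whose prefix contains 51.21.157.13:
  51.0.0.0/10 (51.0.0.0 - 51.63.255.255) -> 158.131.108.138
  51.16.0.0/13 (51.16.0.0 - 51.23.255.255) -> 158.131.108.245
  51.20.0.0/14 (51.20.0.0 - 51.23.255.255) -> 158.131.108.197
  51.21.128.0/19 (51.21.128.0 - 51.21.159.255) -> 158.131.108.182
More-specific entries that do NOT match:
  51.21.157.4/30 (51.21.157.4 - 51.21.157.7) does not contain 51.21.157.13
  51.21.157.0/29 (51.21.157.0 - 51.21.157.7) does not contain 51.21.157.13
  51.17.157.8/29 (51.17.157.8 - 51.17.157.15) does not contain 51.21.157.13
  51.21.157.64/27 (51.21.157.64 - 51.21.157.95) does not contain 51.21.157.13
  51.21.157.64/26 (51.21.157.64 - 51.21.157.127) does not contain 51.21.157.13
  51.21.136.0/21 (51.21.136.0 - 51.21.143.255) does not contain 51.21.157.13
  51.53.152.0/21 (51.53.152.0 - 51.53.159.255) does not contain 51.21.157.13
  179.21.144.0/20 (179.21.144.0 - 179.21.159.255) does not contain 51.21.157.13
Longest matching prefix is /19 -> next hop 158.131.108.182.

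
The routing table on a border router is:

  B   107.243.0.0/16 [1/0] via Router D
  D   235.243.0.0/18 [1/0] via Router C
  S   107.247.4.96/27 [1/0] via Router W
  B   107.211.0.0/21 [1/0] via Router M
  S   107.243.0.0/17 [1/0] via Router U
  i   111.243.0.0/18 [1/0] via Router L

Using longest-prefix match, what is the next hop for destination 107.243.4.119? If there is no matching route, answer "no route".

Router U

Routes whose prefix contains 107.243.4.119:
  107.243.0.0/16 (107.243.0.0 - 107.243.255.255) -> Router D
  107.243.0.0/17 (107.243.0.0 - 107.243.127.255) -> Router U
More-specific entries that do NOT match:
  107.247.4.96/27 (107.247.4.96 - 107.247.4.127) does not contain 107.243.4.119
  107.211.0.0/21 (107.211.0.0 - 107.211.7.255) does not contain 107.243.4.119
  235.243.0.0/18 (235.243.0.0 - 235.243.63.255) does not contain 107.243.4.119
  111.243.0.0/18 (111.243.0.0 - 111.243.63.255) does not contain 107.243.4.119
Longest matching prefix is /17 -> next hop Router U.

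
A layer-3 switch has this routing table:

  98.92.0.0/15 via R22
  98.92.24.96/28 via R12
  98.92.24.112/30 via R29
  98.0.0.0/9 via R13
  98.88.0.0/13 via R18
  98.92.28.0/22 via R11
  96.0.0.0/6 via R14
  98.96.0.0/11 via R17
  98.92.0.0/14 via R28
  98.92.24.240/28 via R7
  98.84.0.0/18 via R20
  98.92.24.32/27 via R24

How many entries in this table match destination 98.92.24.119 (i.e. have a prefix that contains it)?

5

Prefixes containing 98.92.24.119:
  96.0.0.0/6 (96.0.0.0 - 99.255.255.255)
  98.0.0.0/9 (98.0.0.0 - 98.127.255.255)
  98.88.0.0/13 (98.88.0.0 - 98.95.255.255)
  98.92.0.0/14 (98.92.0.0 - 98.95.255.255)
  98.92.0.0/15 (98.92.0.0 - 98.93.255.255)
Total matching entries: 5.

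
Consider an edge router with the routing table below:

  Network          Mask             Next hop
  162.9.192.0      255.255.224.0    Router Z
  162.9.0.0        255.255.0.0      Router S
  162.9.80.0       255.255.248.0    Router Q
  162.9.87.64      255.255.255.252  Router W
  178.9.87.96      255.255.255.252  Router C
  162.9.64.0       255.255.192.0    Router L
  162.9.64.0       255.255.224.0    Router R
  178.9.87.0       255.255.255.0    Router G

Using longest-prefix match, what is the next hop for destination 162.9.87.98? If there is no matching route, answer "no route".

Router Q

Routes whose prefix contains 162.9.87.98:
  162.9.0.0/16 (162.9.0.0 - 162.9.255.255) -> Router S
  162.9.64.0/18 (162.9.64.0 - 162.9.127.255) -> Router L
  162.9.64.0/19 (162.9.64.0 - 162.9.95.255) -> Router R
  162.9.80.0/21 (162.9.80.0 - 162.9.87.255) -> Router Q
More-specific entries that do NOT match:
  162.9.87.64/30 (162.9.87.64 - 162.9.87.67) does not contain 162.9.87.98
  178.9.87.96/30 (178.9.87.96 - 178.9.87.99) does not contain 162.9.87.98
  178.9.87.0/24 (178.9.87.0 - 178.9.87.255) does not contain 162.9.87.98
Longest matching prefix is /21 -> next hop Router Q.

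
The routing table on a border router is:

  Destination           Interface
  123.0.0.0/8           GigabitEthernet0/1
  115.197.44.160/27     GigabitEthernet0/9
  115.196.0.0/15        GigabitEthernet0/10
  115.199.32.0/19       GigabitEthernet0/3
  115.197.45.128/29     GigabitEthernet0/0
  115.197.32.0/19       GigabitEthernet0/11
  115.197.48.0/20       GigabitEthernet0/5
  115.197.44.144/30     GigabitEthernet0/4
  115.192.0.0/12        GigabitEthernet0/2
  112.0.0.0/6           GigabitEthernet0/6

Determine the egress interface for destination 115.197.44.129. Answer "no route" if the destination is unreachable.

GigabitEthernet0/11

Routes whose prefix contains 115.197.44.129:
  112.0.0.0/6 (112.0.0.0 - 115.255.255.255) -> GigabitEthernet0/6
  115.192.0.0/12 (115.192.0.0 - 115.207.255.255) -> GigabitEthernet0/2
  115.196.0.0/15 (115.196.0.0 - 115.197.255.255) -> GigabitEthernet0/10
  115.197.32.0/19 (115.197.32.0 - 115.197.63.255) -> GigabitEthernet0/11
More-specific entries that do NOT match:
  115.197.44.144/30 (115.197.44.144 - 115.197.44.147) does not contain 115.197.44.129
  115.197.45.128/29 (115.197.45.128 - 115.197.45.135) does not contain 115.197.44.129
  115.197.44.160/27 (115.197.44.160 - 115.197.44.191) does not contain 115.197.44.129
  115.197.48.0/20 (115.197.48.0 - 115.197.63.255) does not contain 115.197.44.129
Longest matching prefix is /19 -> interface GigabitEthernet0/11.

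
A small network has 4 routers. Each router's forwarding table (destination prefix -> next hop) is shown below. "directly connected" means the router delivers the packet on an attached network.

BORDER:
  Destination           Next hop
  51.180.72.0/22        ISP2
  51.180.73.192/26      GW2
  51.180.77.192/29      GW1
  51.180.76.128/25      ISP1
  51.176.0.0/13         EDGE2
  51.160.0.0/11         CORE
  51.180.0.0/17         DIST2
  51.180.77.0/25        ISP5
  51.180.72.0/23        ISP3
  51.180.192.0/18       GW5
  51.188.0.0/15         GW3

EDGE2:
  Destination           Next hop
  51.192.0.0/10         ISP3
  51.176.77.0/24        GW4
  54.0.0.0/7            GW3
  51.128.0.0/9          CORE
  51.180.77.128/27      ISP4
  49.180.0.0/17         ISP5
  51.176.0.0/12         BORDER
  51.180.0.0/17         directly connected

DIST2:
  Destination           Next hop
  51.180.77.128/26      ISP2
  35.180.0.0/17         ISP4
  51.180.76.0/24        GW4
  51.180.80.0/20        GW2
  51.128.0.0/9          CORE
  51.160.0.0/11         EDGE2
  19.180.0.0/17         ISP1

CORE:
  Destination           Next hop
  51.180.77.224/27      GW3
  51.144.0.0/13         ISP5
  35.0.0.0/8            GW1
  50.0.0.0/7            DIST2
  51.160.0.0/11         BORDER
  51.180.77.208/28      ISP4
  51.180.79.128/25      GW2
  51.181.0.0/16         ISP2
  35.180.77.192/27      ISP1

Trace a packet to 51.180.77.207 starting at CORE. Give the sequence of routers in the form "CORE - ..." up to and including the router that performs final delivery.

CORE - BORDER - DIST2 - EDGE2

At CORE: longest match for 51.180.77.207 is 51.160.0.0/11 -> BORDER
At BORDER: longest match for 51.180.77.207 is 51.180.0.0/17 -> DIST2
At DIST2: longest match for 51.180.77.207 is 51.160.0.0/11 -> EDGE2
At EDGE2: longest match for 51.180.77.207 is 51.180.0.0/17 -> directly connected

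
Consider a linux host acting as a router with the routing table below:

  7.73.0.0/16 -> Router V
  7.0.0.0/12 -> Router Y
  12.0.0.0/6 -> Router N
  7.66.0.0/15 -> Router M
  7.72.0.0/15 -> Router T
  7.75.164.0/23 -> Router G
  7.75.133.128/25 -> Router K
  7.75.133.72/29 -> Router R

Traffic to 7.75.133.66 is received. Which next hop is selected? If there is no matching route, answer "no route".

No entry's prefix contains 7.75.133.66; there is no default route.

no route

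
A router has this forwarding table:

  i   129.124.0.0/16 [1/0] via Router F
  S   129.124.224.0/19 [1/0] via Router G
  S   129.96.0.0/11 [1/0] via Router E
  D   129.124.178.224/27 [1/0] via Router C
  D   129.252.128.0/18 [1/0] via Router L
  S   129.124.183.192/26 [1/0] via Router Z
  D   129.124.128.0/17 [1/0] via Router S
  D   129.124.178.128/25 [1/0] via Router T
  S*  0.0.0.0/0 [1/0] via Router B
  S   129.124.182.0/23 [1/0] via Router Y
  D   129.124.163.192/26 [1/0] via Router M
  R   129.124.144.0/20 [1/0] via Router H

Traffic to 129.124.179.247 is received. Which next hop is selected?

Router S

Routes whose prefix contains 129.124.179.247:
  0.0.0.0/0 (default, matches everything) -> Router B
  129.96.0.0/11 (129.96.0.0 - 129.127.255.255) -> Router E
  129.124.0.0/16 (129.124.0.0 - 129.124.255.255) -> Router F
  129.124.128.0/17 (129.124.128.0 - 129.124.255.255) -> Router S
More-specific entries that do NOT match:
  129.124.178.224/27 (129.124.178.224 - 129.124.178.255) does not contain 129.124.179.247
  129.124.183.192/26 (129.124.183.192 - 129.124.183.255) does not contain 129.124.179.247
  129.124.163.192/26 (129.124.163.192 - 129.124.163.255) does not contain 129.124.179.247
  129.124.178.128/25 (129.124.178.128 - 129.124.178.255) does not contain 129.124.179.247
  129.124.182.0/23 (129.124.182.0 - 129.124.183.255) does not contain 129.124.179.247
  129.124.144.0/20 (129.124.144.0 - 129.124.159.255) does not contain 129.124.179.247
  129.124.224.0/19 (129.124.224.0 - 129.124.255.255) does not contain 129.124.179.247
  129.252.128.0/18 (129.252.128.0 - 129.252.191.255) does not contain 129.124.179.247
Longest matching prefix is /17 -> next hop Router S.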